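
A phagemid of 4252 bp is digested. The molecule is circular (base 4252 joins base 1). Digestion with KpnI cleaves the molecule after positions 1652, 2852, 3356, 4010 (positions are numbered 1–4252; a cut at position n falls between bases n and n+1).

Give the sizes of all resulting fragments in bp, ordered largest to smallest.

Circular molecule, 4 cuts → 4 fragments:
  2852 − 1652 = 1200 bp
  3356 − 2852 = 504 bp
  4010 − 3356 = 654 bp
  wrap: 4252 − 4010 + 1652 = 1894 bp
Sorted largest to smallest: 1894, 1200, 654, 504 bp.

1894, 1200, 654, 504 bp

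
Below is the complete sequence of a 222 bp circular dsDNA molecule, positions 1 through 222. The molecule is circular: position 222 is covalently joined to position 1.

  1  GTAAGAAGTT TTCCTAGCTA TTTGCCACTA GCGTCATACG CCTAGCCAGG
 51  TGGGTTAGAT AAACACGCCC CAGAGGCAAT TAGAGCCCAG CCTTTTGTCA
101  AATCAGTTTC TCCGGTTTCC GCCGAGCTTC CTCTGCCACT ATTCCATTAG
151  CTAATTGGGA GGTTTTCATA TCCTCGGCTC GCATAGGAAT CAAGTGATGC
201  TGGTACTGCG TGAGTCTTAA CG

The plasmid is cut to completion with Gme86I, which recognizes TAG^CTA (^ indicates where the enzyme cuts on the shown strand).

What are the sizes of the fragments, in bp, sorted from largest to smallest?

Gme86I sites (TAGCTA) start at positions 15, 148.
Gme86I cuts after base 3 of each site, so after positions 17, 150.
Circular molecule, 2 cuts → 2 fragments:
  18–150 → 133 bp
  151–222 then 1–17 → 72 + 17 = 89 bp
Sorted largest to smallest: 133, 89 bp.

133, 89 bp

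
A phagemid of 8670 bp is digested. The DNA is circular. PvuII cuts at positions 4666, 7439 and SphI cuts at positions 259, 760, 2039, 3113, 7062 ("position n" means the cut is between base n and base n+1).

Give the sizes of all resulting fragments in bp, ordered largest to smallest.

Combined cut positions (sorted): 259, 760, 2039, 3113, 4666, 7062, 7439.
Circular molecule, 7 cuts → 7 fragments:
  760 − 259 = 501 bp
  2039 − 760 = 1279 bp
  3113 − 2039 = 1074 bp
  4666 − 3113 = 1553 bp
  7062 − 4666 = 2396 bp
  7439 − 7062 = 377 bp
  wrap: 8670 − 7439 + 259 = 1490 bp
Sorted largest to smallest: 2396, 1553, 1490, 1279, 1074, 501, 377 bp.

2396, 1553, 1490, 1279, 1074, 501, 377 bp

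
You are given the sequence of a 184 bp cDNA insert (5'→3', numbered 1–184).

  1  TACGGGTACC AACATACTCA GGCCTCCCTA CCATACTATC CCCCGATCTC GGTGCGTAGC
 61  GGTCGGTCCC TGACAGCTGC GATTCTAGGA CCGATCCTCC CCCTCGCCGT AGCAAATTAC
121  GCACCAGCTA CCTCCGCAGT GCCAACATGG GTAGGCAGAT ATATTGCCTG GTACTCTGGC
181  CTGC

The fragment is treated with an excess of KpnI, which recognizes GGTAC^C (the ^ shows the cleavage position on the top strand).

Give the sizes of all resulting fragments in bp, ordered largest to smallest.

175, 9 bp

The KpnI site (GGTACC) starts at position 5.
KpnI cuts after base 5 of each site (before the last base), so after position 9.
Linear molecule, 1 cut → 2 fragments:
  1–9 → 9 bp
  10–184 → 175 bp
Sorted largest to smallest: 175, 9 bp.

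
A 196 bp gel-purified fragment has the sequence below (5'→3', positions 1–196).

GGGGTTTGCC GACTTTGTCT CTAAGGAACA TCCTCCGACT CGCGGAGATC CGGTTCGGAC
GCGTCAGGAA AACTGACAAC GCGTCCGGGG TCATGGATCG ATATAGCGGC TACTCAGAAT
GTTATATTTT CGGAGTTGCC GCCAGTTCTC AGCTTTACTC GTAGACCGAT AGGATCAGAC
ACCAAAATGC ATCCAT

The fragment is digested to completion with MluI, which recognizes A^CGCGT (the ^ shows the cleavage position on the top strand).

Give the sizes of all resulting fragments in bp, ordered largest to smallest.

117, 59, 20 bp

MluI sites (ACGCGT) start at positions 59, 79.
MluI cuts after the first base of each site, so after positions 59, 79.
Linear molecule, 2 cuts → 3 fragments:
  1–59 → 59 bp
  60–79 → 20 bp
  80–196 → 117 bp
Sorted largest to smallest: 117, 59, 20 bp.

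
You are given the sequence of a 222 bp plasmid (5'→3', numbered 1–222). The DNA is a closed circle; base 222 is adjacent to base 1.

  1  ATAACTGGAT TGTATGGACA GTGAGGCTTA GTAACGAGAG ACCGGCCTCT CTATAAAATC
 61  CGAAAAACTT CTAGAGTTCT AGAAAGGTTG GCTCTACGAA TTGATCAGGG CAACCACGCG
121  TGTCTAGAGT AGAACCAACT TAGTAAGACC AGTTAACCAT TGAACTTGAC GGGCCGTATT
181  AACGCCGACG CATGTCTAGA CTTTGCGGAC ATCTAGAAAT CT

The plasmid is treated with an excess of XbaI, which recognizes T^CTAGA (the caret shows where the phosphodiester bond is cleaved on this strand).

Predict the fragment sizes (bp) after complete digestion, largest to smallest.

80, 72, 45, 17, 8 bp

XbaI sites (TCTAGA) start at positions 70, 78, 123, 195, 212.
XbaI cuts after the first base of each site, so after positions 70, 78, 123, 195, 212.
Circular molecule, 5 cuts → 5 fragments:
  71–78 → 8 bp
  79–123 → 45 bp
  124–195 → 72 bp
  196–212 → 17 bp
  213–222 then 1–70 → 10 + 70 = 80 bp
Sorted largest to smallest: 80, 72, 45, 17, 8 bp.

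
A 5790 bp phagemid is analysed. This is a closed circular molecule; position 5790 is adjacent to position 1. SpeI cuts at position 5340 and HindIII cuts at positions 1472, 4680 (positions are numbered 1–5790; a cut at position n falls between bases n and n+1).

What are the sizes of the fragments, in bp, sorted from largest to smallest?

Combined cut positions (sorted): 1472, 4680, 5340.
Circular molecule, 3 cuts → 3 fragments:
  4680 − 1472 = 3208 bp
  5340 − 4680 = 660 bp
  wrap: 5790 − 5340 + 1472 = 1922 bp
Sorted largest to smallest: 3208, 1922, 660 bp.

3208, 1922, 660 bp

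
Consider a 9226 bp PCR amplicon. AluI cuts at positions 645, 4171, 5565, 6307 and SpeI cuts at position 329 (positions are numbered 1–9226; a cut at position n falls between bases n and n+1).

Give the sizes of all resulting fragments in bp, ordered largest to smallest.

Combined cut positions (sorted): 329, 645, 4171, 5565, 6307.
Linear molecule, 5 cuts → 6 fragments:
  329 − 0 = 329 bp
  645 − 329 = 316 bp
  4171 − 645 = 3526 bp
  5565 − 4171 = 1394 bp
  6307 − 5565 = 742 bp
  9226 − 6307 = 2919 bp
Sorted largest to smallest: 3526, 2919, 1394, 742, 329, 316 bp.

3526, 2919, 1394, 742, 329, 316 bp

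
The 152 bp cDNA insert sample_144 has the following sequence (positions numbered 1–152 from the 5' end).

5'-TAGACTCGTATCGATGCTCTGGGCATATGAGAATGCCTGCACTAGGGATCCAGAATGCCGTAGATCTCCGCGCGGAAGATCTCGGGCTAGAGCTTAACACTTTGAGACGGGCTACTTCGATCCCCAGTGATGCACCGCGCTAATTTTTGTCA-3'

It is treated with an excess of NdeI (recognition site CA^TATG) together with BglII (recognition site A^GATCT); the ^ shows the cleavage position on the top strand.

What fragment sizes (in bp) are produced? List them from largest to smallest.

The NdeI site (CATATG) starts at position 24.
NdeI cuts after base 2 of each site, so after position 25.
BglII sites (AGATCT) start at positions 62, 77.
BglII cuts after the first base of each site, so after positions 62, 77.
Combined cut positions: 25, 62, 77.
Linear molecule, 3 cuts → 4 fragments:
  1–25 → 25 bp
  26–62 → 37 bp
  63–77 → 15 bp
  78–152 → 75 bp
Sorted largest to smallest: 75, 37, 25, 15 bp.

75, 37, 25, 15 bp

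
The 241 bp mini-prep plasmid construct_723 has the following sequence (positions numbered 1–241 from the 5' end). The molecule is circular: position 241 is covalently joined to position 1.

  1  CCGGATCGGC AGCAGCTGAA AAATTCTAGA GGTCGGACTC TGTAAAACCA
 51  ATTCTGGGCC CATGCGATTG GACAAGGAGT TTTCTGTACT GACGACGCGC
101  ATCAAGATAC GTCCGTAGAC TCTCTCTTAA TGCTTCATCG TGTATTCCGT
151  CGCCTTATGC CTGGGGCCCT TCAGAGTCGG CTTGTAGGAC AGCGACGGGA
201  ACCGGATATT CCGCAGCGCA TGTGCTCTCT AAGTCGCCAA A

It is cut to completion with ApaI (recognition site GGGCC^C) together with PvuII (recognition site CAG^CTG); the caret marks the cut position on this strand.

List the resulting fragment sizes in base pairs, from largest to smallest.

ApaI sites (GGGCCC) start at positions 56, 164.
ApaI cuts after base 5 of each site (before the last base), so after positions 60, 168.
The PvuII site (CAGCTG) starts at position 13.
PvuII cuts after base 3 of each site, so after position 15.
Combined cut positions: 15, 60, 168.
Circular molecule, 3 cuts → 3 fragments:
  16–60 → 45 bp
  61–168 → 108 bp
  169–241 then 1–15 → 73 + 15 = 88 bp
Sorted largest to smallest: 108, 88, 45 bp.

108, 88, 45 bp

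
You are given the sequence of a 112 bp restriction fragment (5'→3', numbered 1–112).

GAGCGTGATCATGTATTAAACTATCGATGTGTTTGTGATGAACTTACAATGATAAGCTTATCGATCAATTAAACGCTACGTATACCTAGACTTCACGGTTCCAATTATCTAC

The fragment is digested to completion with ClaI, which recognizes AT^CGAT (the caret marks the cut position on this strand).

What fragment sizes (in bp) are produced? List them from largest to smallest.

51, 37, 24 bp

ClaI sites (ATCGAT) start at positions 23, 60.
ClaI cuts after base 2 of each site, so after positions 24, 61.
Linear molecule, 2 cuts → 3 fragments:
  1–24 → 24 bp
  25–61 → 37 bp
  62–112 → 51 bp
Sorted largest to smallest: 51, 37, 24 bp.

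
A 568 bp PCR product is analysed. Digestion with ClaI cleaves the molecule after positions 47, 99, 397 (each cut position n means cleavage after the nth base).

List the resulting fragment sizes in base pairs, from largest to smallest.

Linear molecule, 3 cuts → 4 fragments:
  47 − 0 = 47 bp
  99 − 47 = 52 bp
  397 − 99 = 298 bp
  568 − 397 = 171 bp
Sorted largest to smallest: 298, 171, 52, 47 bp.

298, 171, 52, 47 bp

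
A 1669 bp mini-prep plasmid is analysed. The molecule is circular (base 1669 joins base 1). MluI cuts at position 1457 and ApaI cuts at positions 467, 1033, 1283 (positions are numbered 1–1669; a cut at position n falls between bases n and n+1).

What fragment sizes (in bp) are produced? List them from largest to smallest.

679, 566, 250, 174 bp

Combined cut positions (sorted): 467, 1033, 1283, 1457.
Circular molecule, 4 cuts → 4 fragments:
  1033 − 467 = 566 bp
  1283 − 1033 = 250 bp
  1457 − 1283 = 174 bp
  wrap: 1669 − 1457 + 467 = 679 bp
Sorted largest to smallest: 679, 566, 250, 174 bp.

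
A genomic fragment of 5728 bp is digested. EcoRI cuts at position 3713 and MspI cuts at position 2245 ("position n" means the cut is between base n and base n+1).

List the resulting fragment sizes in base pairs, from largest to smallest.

Combined cut positions (sorted): 2245, 3713.
Linear molecule, 2 cuts → 3 fragments:
  2245 − 0 = 2245 bp
  3713 − 2245 = 1468 bp
  5728 − 3713 = 2015 bp
Sorted largest to smallest: 2245, 2015, 1468 bp.

2245, 2015, 1468 bp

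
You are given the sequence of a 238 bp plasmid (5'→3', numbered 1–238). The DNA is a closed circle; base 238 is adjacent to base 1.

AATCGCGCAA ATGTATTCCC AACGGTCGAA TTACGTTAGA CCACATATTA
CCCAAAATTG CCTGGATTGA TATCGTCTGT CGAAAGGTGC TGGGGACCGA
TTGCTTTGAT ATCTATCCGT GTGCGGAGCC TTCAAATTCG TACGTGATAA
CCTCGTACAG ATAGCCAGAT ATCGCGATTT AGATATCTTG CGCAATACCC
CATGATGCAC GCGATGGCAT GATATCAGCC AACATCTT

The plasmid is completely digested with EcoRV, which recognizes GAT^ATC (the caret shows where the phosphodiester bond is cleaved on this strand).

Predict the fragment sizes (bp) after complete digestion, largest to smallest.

EcoRV sites (GATATC) start at positions 69, 108, 168, 182, 221.
EcoRV cuts after base 3 of each site, so after positions 71, 110, 170, 184, 223.
Circular molecule, 5 cuts → 5 fragments:
  72–110 → 39 bp
  111–170 → 60 bp
  171–184 → 14 bp
  185–223 → 39 bp
  224–238 then 1–71 → 15 + 71 = 86 bp
Sorted largest to smallest: 86, 60, 39, 39, 14 bp.

86, 60, 39, 39, 14 bp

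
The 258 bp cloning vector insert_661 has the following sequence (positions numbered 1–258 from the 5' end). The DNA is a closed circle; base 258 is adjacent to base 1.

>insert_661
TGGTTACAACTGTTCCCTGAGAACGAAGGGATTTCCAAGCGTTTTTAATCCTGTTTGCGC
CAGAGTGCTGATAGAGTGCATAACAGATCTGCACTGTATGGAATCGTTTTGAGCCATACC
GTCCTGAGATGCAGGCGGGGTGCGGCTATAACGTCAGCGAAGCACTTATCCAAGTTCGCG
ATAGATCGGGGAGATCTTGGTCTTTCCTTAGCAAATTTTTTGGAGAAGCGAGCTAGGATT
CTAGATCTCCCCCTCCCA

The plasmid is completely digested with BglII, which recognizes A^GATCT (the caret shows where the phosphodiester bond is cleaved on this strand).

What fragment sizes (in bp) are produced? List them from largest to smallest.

107, 100, 51 bp

BglII sites (AGATCT) start at positions 85, 192, 243.
BglII cuts after the first base of each site, so after positions 85, 192, 243.
Circular molecule, 3 cuts → 3 fragments:
  86–192 → 107 bp
  193–243 → 51 bp
  244–258 then 1–85 → 15 + 85 = 100 bp
Sorted largest to smallest: 107, 100, 51 bp.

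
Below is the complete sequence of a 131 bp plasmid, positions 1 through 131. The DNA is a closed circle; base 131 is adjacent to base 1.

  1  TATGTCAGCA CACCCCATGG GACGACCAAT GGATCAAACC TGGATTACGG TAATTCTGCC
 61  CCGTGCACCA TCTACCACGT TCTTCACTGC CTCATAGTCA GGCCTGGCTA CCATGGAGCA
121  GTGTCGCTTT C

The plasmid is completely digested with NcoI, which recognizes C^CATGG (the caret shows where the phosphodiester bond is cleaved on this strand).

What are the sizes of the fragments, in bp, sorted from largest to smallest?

96, 35 bp

NcoI sites (CCATGG) start at positions 15, 111.
NcoI cuts after the first base of each site, so after positions 15, 111.
Circular molecule, 2 cuts → 2 fragments:
  16–111 → 96 bp
  112–131 then 1–15 → 20 + 15 = 35 bp
Sorted largest to smallest: 96, 35 bp.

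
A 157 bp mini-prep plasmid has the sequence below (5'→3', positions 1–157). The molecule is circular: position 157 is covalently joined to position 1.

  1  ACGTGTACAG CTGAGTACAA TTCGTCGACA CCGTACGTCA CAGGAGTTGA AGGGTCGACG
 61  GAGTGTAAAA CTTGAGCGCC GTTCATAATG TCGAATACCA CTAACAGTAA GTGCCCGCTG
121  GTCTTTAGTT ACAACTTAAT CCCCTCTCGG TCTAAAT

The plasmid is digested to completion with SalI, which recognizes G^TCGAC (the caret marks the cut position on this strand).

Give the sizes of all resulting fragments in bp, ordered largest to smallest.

127, 30 bp

SalI sites (GTCGAC) start at positions 24, 54.
SalI cuts after the first base of each site, so after positions 24, 54.
Circular molecule, 2 cuts → 2 fragments:
  25–54 → 30 bp
  55–157 then 1–24 → 103 + 24 = 127 bp
Sorted largest to smallest: 127, 30 bp.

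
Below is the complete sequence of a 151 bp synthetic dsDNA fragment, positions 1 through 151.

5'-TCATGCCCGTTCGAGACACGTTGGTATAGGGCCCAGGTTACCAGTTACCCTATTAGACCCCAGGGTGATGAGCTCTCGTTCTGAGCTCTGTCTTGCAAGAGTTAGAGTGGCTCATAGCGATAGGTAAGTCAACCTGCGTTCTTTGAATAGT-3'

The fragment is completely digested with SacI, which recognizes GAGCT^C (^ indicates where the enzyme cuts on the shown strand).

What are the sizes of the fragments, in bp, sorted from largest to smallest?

74, 64, 13 bp

SacI sites (GAGCTC) start at positions 70, 83.
SacI cuts after base 5 of each site (before the last base), so after positions 74, 87.
Linear molecule, 2 cuts → 3 fragments:
  1–74 → 74 bp
  75–87 → 13 bp
  88–151 → 64 bp
Sorted largest to smallest: 74, 64, 13 bp.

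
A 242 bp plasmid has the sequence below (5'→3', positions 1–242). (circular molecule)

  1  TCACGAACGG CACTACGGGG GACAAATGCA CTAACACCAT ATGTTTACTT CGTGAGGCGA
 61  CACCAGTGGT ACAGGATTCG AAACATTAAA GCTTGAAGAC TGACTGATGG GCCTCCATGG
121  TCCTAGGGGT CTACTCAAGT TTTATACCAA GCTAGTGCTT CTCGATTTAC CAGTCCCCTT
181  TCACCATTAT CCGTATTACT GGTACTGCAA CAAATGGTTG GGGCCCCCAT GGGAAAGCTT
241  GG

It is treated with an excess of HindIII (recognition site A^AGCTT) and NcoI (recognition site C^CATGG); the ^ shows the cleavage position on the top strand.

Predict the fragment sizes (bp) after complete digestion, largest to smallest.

HindIII sites (AAGCTT) start at positions 89, 235.
HindIII cuts after the first base of each site, so after positions 89, 235.
NcoI sites (CCATGG) start at positions 115, 227.
NcoI cuts after the first base of each site, so after positions 115, 227.
Combined cut positions: 89, 115, 227, 235.
Circular molecule, 4 cuts → 4 fragments:
  90–115 → 26 bp
  116–227 → 112 bp
  228–235 → 8 bp
  236–242 then 1–89 → 7 + 89 = 96 bp
Sorted largest to smallest: 112, 96, 26, 8 bp.

112, 96, 26, 8 bp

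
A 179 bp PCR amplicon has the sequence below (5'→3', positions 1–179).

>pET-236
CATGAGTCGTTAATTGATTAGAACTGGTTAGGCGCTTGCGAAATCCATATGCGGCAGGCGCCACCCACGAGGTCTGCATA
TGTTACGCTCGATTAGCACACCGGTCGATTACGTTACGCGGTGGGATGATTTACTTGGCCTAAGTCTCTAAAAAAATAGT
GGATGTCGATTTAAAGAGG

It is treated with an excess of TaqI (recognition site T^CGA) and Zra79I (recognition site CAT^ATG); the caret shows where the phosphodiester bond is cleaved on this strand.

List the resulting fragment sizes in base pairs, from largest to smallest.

61, 48, 31, 16, 13, 10 bp

TaqI sites (TCGA) start at positions 89, 105, 166.
TaqI cuts after the first base of each site, so after positions 89, 105, 166.
Zra79I sites (CATATG) start at positions 46, 77.
Zra79I cuts after base 3 of each site, so after positions 48, 79.
Combined cut positions: 48, 79, 89, 105, 166.
Linear molecule, 5 cuts → 6 fragments:
  1–48 → 48 bp
  49–79 → 31 bp
  80–89 → 10 bp
  90–105 → 16 bp
  106–166 → 61 bp
  167–179 → 13 bp
Sorted largest to smallest: 61, 48, 31, 16, 13, 10 bp.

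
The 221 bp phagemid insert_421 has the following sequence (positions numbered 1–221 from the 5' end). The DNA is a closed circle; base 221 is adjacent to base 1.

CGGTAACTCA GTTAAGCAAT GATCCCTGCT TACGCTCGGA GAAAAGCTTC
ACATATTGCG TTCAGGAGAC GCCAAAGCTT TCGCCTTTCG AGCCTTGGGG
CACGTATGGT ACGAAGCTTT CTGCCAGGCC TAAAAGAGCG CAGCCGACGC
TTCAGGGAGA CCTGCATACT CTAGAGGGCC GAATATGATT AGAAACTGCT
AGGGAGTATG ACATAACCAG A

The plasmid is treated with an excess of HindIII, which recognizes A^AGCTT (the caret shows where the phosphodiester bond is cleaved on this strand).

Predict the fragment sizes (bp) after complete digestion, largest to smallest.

HindIII sites (AAGCTT) start at positions 44, 75, 114.
HindIII cuts after the first base of each site, so after positions 44, 75, 114.
Circular molecule, 3 cuts → 3 fragments:
  45–75 → 31 bp
  76–114 → 39 bp
  115–221 then 1–44 → 107 + 44 = 151 bp
Sorted largest to smallest: 151, 39, 31 bp.

151, 39, 31 bp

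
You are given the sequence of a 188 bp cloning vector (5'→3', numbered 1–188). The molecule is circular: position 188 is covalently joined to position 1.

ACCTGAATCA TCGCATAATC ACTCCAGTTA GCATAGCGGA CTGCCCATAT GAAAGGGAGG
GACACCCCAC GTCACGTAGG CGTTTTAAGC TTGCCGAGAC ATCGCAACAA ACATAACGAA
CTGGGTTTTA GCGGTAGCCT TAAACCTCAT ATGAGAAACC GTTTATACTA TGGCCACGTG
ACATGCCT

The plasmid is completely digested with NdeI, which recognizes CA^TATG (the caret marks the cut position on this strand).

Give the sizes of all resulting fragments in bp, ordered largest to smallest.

NdeI sites (CATATG) start at positions 46, 148.
NdeI cuts after base 2 of each site, so after positions 47, 149.
Circular molecule, 2 cuts → 2 fragments:
  48–149 → 102 bp
  150–188 then 1–47 → 39 + 47 = 86 bp
Sorted largest to smallest: 102, 86 bp.

102, 86 bp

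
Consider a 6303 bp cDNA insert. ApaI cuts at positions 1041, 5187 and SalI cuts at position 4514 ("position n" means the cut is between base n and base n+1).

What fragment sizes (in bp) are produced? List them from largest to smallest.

Combined cut positions (sorted): 1041, 4514, 5187.
Linear molecule, 3 cuts → 4 fragments:
  1041 − 0 = 1041 bp
  4514 − 1041 = 3473 bp
  5187 − 4514 = 673 bp
  6303 − 5187 = 1116 bp
Sorted largest to smallest: 3473, 1116, 1041, 673 bp.

3473, 1116, 1041, 673 bp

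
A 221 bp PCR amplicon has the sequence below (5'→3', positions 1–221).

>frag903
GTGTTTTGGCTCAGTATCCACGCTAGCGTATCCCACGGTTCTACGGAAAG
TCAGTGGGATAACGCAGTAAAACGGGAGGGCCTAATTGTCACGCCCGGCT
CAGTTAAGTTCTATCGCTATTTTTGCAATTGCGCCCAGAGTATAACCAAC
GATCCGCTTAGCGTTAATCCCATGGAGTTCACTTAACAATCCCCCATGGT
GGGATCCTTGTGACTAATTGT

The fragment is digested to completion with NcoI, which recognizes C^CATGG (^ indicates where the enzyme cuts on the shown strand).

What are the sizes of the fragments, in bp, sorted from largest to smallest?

170, 27, 24 bp

NcoI sites (CCATGG) start at positions 170, 194.
NcoI cuts after the first base of each site, so after positions 170, 194.
Linear molecule, 2 cuts → 3 fragments:
  1–170 → 170 bp
  171–194 → 24 bp
  195–221 → 27 bp
Sorted largest to smallest: 170, 27, 24 bp.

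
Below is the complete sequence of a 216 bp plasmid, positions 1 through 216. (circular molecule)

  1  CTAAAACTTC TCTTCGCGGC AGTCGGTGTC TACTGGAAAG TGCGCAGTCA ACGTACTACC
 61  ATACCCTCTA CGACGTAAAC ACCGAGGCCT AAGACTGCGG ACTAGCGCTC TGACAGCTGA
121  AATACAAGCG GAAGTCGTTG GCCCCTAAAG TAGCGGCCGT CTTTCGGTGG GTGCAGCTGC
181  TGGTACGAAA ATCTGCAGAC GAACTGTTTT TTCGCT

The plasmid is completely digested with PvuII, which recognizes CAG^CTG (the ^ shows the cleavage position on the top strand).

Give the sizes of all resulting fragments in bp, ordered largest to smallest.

PvuII sites (CAGCTG) start at positions 114, 174.
PvuII cuts after base 3 of each site, so after positions 116, 176.
Circular molecule, 2 cuts → 2 fragments:
  117–176 → 60 bp
  177–216 then 1–116 → 40 + 116 = 156 bp
Sorted largest to smallest: 156, 60 bp.

156, 60 bp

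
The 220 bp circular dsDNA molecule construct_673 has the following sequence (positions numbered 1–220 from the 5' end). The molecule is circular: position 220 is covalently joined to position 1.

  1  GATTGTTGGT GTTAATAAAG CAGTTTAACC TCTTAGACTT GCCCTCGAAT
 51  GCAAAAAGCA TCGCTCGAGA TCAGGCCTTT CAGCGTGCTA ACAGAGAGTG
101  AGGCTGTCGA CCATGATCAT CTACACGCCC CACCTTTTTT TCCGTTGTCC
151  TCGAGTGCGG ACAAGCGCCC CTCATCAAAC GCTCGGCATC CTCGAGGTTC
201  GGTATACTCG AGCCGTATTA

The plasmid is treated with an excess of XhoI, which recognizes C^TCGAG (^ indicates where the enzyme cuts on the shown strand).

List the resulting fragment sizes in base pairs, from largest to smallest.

XhoI sites (CTCGAG) start at positions 64, 150, 191, 207.
XhoI cuts after the first base of each site, so after positions 64, 150, 191, 207.
Circular molecule, 4 cuts → 4 fragments:
  65–150 → 86 bp
  151–191 → 41 bp
  192–207 → 16 bp
  208–220 then 1–64 → 13 + 64 = 77 bp
Sorted largest to smallest: 86, 77, 41, 16 bp.

86, 77, 41, 16 bp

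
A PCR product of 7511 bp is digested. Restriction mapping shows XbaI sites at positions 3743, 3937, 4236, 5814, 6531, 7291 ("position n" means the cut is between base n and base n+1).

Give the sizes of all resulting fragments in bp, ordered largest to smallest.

3743, 1578, 760, 717, 299, 220, 194 bp

Linear molecule, 6 cuts → 7 fragments:
  3743 − 0 = 3743 bp
  3937 − 3743 = 194 bp
  4236 − 3937 = 299 bp
  5814 − 4236 = 1578 bp
  6531 − 5814 = 717 bp
  7291 − 6531 = 760 bp
  7511 − 7291 = 220 bp
Sorted largest to smallest: 3743, 1578, 760, 717, 299, 220, 194 bp.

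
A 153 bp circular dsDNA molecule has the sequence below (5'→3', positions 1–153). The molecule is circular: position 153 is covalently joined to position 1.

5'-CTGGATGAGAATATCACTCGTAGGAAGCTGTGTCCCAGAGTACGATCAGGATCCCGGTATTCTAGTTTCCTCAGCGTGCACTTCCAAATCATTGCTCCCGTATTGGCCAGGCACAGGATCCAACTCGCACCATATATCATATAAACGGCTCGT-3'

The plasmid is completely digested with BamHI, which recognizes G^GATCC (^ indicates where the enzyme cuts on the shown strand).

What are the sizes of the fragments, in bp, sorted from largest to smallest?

86, 67 bp

BamHI sites (GGATCC) start at positions 49, 116.
BamHI cuts after the first base of each site, so after positions 49, 116.
Circular molecule, 2 cuts → 2 fragments:
  50–116 → 67 bp
  117–153 then 1–49 → 37 + 49 = 86 bp
Sorted largest to smallest: 86, 67 bp.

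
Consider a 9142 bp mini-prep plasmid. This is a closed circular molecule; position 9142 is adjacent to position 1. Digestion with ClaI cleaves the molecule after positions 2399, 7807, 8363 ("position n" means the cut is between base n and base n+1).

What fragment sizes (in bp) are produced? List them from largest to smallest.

5408, 3178, 556 bp

Circular molecule, 3 cuts → 3 fragments:
  7807 − 2399 = 5408 bp
  8363 − 7807 = 556 bp
  wrap: 9142 − 8363 + 2399 = 3178 bp
Sorted largest to smallest: 5408, 3178, 556 bp.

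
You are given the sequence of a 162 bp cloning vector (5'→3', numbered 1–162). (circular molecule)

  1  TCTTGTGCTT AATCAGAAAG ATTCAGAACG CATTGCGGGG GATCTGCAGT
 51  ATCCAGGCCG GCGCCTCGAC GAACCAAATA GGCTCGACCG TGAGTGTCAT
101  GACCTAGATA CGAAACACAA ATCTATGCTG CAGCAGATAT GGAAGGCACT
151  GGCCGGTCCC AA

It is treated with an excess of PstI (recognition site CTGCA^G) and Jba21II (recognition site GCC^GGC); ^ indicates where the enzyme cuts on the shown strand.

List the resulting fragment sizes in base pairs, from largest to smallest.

78, 73, 11 bp

PstI sites (CTGCAG) start at positions 44, 128.
PstI cuts after base 5 of each site (before the last base), so after positions 48, 132.
The Jba21II site (GCCGGC) starts at position 57.
Jba21II cuts after base 3 of each site, so after position 59.
Combined cut positions: 48, 59, 132.
Circular molecule, 3 cuts → 3 fragments:
  49–59 → 11 bp
  60–132 → 73 bp
  133–162 then 1–48 → 30 + 48 = 78 bp
Sorted largest to smallest: 78, 73, 11 bp.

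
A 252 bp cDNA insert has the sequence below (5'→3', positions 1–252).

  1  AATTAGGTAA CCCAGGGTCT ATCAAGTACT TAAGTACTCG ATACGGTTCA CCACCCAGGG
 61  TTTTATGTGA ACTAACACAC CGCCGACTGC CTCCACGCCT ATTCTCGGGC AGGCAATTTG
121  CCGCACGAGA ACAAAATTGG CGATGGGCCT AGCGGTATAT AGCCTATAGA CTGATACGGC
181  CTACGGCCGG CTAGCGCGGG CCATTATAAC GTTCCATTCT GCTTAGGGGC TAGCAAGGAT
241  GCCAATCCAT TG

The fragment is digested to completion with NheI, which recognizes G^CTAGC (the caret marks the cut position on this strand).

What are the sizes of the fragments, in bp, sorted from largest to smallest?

190, 39, 23 bp

NheI sites (GCTAGC) start at positions 190, 229.
NheI cuts after the first base of each site, so after positions 190, 229.
Linear molecule, 2 cuts → 3 fragments:
  1–190 → 190 bp
  191–229 → 39 bp
  230–252 → 23 bp
Sorted largest to smallest: 190, 39, 23 bp.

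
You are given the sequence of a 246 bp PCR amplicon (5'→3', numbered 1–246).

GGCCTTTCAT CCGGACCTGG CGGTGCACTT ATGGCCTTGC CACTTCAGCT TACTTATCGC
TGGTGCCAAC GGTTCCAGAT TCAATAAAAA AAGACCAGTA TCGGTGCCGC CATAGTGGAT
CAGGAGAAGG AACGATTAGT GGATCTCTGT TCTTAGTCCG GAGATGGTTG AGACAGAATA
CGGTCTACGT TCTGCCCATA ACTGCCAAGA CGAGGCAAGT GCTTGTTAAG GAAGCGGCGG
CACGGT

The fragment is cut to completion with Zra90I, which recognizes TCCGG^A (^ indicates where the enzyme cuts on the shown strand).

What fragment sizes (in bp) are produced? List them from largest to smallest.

147, 85, 14 bp

Zra90I sites (TCCGGA) start at positions 10, 157.
Zra90I cuts after base 5 of each site (before the last base), so after positions 14, 161.
Linear molecule, 2 cuts → 3 fragments:
  1–14 → 14 bp
  15–161 → 147 bp
  162–246 → 85 bp
Sorted largest to smallest: 147, 85, 14 bp.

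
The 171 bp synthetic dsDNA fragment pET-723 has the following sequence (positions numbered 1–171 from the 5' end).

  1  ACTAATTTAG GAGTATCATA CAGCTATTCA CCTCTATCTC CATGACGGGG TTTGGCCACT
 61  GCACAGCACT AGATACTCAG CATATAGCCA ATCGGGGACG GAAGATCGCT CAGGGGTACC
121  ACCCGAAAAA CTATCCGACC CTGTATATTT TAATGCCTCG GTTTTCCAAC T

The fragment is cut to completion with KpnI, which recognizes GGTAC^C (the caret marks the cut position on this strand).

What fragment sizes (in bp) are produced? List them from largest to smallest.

119, 52 bp

The KpnI site (GGTACC) starts at position 115.
KpnI cuts after base 5 of each site (before the last base), so after position 119.
Linear molecule, 1 cut → 2 fragments:
  1–119 → 119 bp
  120–171 → 52 bp
Sorted largest to smallest: 119, 52 bp.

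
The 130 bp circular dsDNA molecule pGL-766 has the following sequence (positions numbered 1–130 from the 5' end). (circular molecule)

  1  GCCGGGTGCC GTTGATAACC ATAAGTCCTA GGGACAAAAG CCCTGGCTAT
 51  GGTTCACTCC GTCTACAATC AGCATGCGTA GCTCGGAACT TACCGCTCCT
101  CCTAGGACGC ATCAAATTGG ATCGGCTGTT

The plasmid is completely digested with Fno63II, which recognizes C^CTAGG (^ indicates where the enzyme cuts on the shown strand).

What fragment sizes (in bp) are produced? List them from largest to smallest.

Fno63II sites (CCTAGG) start at positions 27, 101.
Fno63II cuts after the first base of each site, so after positions 27, 101.
Circular molecule, 2 cuts → 2 fragments:
  28–101 → 74 bp
  102–130 then 1–27 → 29 + 27 = 56 bp
Sorted largest to smallest: 74, 56 bp.

74, 56 bp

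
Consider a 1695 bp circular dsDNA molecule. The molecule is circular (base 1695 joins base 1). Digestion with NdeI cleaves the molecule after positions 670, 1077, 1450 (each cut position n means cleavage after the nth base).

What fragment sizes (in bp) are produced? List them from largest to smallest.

Circular molecule, 3 cuts → 3 fragments:
  1077 − 670 = 407 bp
  1450 − 1077 = 373 bp
  wrap: 1695 − 1450 + 670 = 915 bp
Sorted largest to smallest: 915, 407, 373 bp.

915, 407, 373 bp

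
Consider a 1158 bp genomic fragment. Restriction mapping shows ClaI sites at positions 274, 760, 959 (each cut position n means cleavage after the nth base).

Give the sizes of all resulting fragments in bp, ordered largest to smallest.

486, 274, 199, 199 bp

Linear molecule, 3 cuts → 4 fragments:
  274 − 0 = 274 bp
  760 − 274 = 486 bp
  959 − 760 = 199 bp
  1158 − 959 = 199 bp
Sorted largest to smallest: 486, 274, 199, 199 bp.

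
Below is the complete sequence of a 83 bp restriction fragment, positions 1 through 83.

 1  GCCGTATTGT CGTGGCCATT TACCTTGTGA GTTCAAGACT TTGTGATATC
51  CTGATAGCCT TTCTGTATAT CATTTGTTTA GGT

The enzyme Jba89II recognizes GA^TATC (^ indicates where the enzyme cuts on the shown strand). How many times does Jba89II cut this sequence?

GATATC occurs starting at position 45.
Jba89II cuts at 1 site.

1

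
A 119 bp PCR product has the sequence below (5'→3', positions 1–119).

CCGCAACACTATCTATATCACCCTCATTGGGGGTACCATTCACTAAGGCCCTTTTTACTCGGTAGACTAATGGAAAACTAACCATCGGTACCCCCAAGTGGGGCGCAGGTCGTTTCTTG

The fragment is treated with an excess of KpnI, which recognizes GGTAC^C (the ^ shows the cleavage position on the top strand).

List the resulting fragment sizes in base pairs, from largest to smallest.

KpnI sites (GGTACC) start at positions 32, 87.
KpnI cuts after base 5 of each site (before the last base), so after positions 36, 91.
Linear molecule, 2 cuts → 3 fragments:
  1–36 → 36 bp
  37–91 → 55 bp
  92–119 → 28 bp
Sorted largest to smallest: 55, 36, 28 bp.

55, 36, 28 bp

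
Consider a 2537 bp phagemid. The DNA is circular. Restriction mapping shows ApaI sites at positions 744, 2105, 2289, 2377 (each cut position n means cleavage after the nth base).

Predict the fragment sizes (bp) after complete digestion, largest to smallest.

Circular molecule, 4 cuts → 4 fragments:
  2105 − 744 = 1361 bp
  2289 − 2105 = 184 bp
  2377 − 2289 = 88 bp
  wrap: 2537 − 2377 + 744 = 904 bp
Sorted largest to smallest: 1361, 904, 184, 88 bp.

1361, 904, 184, 88 bp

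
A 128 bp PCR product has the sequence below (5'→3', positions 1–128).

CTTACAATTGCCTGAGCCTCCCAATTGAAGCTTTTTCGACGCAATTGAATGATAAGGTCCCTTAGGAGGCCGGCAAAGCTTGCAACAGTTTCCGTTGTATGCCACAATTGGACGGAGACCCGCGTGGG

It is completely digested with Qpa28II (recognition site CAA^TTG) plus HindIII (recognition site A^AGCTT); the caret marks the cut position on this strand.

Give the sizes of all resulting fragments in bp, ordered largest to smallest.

Qpa28II sites (CAATTG) start at positions 5, 22, 42, 105.
Qpa28II cuts after base 3 of each site, so after positions 7, 24, 44, 107.
HindIII sites (AAGCTT) start at positions 28, 76.
HindIII cuts after the first base of each site, so after positions 28, 76.
Combined cut positions: 7, 24, 28, 44, 76, 107.
Linear molecule, 6 cuts → 7 fragments:
  1–7 → 7 bp
  8–24 → 17 bp
  25–28 → 4 bp
  29–44 → 16 bp
  45–76 → 32 bp
  77–107 → 31 bp
  108–128 → 21 bp
Sorted largest to smallest: 32, 31, 21, 17, 16, 7, 4 bp.

32, 31, 21, 17, 16, 7, 4 bp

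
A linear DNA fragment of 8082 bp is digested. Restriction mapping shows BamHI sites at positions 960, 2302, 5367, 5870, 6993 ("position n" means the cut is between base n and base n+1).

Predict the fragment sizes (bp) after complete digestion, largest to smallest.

Linear molecule, 5 cuts → 6 fragments:
  960 − 0 = 960 bp
  2302 − 960 = 1342 bp
  5367 − 2302 = 3065 bp
  5870 − 5367 = 503 bp
  6993 − 5870 = 1123 bp
  8082 − 6993 = 1089 bp
Sorted largest to smallest: 3065, 1342, 1123, 1089, 960, 503 bp.

3065, 1342, 1123, 1089, 960, 503 bp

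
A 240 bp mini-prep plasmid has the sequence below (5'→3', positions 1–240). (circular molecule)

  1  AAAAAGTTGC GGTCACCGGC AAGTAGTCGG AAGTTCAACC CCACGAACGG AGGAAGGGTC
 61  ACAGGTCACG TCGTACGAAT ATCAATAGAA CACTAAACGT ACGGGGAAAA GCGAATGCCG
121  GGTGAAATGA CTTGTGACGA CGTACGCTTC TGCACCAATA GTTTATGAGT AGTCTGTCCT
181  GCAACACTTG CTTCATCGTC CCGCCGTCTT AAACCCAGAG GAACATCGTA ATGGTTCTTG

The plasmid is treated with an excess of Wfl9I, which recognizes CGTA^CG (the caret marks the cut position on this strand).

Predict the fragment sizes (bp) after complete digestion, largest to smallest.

171, 43, 26 bp

Wfl9I sites (CGTACG) start at positions 72, 98, 141.
Wfl9I cuts after base 4 of each site, so after positions 75, 101, 144.
Circular molecule, 3 cuts → 3 fragments:
  76–101 → 26 bp
  102–144 → 43 bp
  145–240 then 1–75 → 96 + 75 = 171 bp
Sorted largest to smallest: 171, 43, 26 bp.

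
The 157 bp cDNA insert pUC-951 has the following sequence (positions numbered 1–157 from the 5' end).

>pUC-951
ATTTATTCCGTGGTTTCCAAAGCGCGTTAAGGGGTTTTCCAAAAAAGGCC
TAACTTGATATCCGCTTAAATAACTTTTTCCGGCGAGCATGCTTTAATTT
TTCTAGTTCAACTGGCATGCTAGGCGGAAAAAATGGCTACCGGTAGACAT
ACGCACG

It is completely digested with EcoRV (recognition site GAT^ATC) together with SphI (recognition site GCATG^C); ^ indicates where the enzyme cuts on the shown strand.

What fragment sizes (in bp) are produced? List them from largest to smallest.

The EcoRV site (GATATC) starts at position 57.
EcoRV cuts after base 3 of each site, so after position 59.
SphI sites (GCATGC) start at positions 87, 115.
SphI cuts after base 5 of each site (before the last base), so after positions 91, 119.
Combined cut positions: 59, 91, 119.
Linear molecule, 3 cuts → 4 fragments:
  1–59 → 59 bp
  60–91 → 32 bp
  92–119 → 28 bp
  120–157 → 38 bp
Sorted largest to smallest: 59, 38, 32, 28 bp.

59, 38, 32, 28 bp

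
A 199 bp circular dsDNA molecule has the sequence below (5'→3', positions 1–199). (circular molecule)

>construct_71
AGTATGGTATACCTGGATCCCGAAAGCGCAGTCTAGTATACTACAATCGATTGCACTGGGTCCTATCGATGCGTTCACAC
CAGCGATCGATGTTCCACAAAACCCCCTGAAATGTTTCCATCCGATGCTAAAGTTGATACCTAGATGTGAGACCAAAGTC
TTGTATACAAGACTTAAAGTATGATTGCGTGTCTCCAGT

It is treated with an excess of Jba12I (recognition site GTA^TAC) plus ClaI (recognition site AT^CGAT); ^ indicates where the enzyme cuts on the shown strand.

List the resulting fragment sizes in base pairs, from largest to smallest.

Jba12I sites (GTATAC) start at positions 7, 36, 163.
Jba12I cuts after base 3 of each site, so after positions 9, 38, 165.
ClaI sites (ATCGAT) start at positions 46, 65, 86.
ClaI cuts after base 2 of each site, so after positions 47, 66, 87.
Combined cut positions: 9, 38, 47, 66, 87, 165.
Circular molecule, 6 cuts → 6 fragments:
  10–38 → 29 bp
  39–47 → 9 bp
  48–66 → 19 bp
  67–87 → 21 bp
  88–165 → 78 bp
  166–199 then 1–9 → 34 + 9 = 43 bp
Sorted largest to smallest: 78, 43, 29, 21, 19, 9 bp.

78, 43, 29, 21, 19, 9 bp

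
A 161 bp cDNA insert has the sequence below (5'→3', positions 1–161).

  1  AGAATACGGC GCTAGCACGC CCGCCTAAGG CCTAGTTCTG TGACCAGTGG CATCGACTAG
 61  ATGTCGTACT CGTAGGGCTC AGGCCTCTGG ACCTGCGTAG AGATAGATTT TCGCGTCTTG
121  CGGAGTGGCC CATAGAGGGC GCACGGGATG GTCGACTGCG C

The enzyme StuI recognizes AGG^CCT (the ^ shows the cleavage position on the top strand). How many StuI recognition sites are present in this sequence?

AGGCCT occurs starting at positions 28, 81.
StuI cuts at 2 sites.

2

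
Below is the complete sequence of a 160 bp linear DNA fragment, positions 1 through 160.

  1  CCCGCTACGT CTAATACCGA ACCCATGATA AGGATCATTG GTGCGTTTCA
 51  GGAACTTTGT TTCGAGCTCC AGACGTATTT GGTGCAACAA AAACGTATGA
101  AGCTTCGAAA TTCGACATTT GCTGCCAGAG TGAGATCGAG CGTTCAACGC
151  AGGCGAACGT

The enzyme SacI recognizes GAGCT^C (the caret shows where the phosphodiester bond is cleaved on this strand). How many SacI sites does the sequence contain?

1

GAGCTC occurs starting at position 64.
SacI cuts at 1 site.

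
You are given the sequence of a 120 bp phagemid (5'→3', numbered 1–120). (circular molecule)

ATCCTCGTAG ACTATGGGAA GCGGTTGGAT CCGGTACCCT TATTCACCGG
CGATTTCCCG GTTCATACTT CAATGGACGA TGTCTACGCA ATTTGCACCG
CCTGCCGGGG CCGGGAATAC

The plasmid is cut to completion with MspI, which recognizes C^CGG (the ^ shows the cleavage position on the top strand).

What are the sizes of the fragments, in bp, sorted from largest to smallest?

47, 40, 16, 11, 6 bp

MspI sites (CCGG) start at positions 31, 47, 58, 105, 111.
MspI cuts after the first base of each site, so after positions 31, 47, 58, 105, 111.
Circular molecule, 5 cuts → 5 fragments:
  32–47 → 16 bp
  48–58 → 11 bp
  59–105 → 47 bp
  106–111 → 6 bp
  112–120 then 1–31 → 9 + 31 = 40 bp
Sorted largest to smallest: 47, 40, 16, 11, 6 bp.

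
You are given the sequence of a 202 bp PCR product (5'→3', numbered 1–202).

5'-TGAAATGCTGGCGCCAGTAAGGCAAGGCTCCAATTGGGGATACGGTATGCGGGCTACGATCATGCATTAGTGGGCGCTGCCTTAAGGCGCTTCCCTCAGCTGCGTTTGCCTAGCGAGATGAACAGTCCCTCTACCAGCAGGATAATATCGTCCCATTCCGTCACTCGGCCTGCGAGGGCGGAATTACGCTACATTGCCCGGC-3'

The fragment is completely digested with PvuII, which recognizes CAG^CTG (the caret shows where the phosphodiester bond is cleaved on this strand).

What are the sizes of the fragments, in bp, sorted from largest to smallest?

103, 99 bp

The PvuII site (CAGCTG) starts at position 97.
PvuII cuts after base 3 of each site, so after position 99.
Linear molecule, 1 cut → 2 fragments:
  1–99 → 99 bp
  100–202 → 103 bp
Sorted largest to smallest: 103, 99 bp.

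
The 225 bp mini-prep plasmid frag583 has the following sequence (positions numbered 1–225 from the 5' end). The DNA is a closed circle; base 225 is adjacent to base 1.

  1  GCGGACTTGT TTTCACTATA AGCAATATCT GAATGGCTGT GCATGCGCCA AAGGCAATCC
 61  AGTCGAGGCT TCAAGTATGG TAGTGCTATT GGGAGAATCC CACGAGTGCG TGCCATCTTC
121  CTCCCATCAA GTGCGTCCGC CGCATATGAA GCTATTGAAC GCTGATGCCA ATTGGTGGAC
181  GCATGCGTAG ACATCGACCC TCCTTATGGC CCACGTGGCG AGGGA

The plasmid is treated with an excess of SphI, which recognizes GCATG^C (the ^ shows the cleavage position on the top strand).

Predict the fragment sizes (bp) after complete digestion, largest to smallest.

SphI sites (GCATGC) start at positions 41, 181.
SphI cuts after base 5 of each site (before the last base), so after positions 45, 185.
Circular molecule, 2 cuts → 2 fragments:
  46–185 → 140 bp
  186–225 then 1–45 → 40 + 45 = 85 bp
Sorted largest to smallest: 140, 85 bp.

140, 85 bp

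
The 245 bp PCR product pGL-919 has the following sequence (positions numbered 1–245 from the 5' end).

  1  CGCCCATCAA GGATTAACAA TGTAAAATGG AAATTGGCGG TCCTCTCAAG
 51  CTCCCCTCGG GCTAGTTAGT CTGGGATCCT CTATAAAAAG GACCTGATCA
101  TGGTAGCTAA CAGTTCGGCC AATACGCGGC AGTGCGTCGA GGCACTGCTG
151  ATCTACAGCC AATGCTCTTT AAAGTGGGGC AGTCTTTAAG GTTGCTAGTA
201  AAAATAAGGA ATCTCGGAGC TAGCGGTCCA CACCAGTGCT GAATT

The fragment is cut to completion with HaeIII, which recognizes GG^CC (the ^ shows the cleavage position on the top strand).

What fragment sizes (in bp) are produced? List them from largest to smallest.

The HaeIII site (GGCC) starts at position 117.
HaeIII cuts after base 2 of each site, so after position 118.
Linear molecule, 1 cut → 2 fragments:
  1–118 → 118 bp
  119–245 → 127 bp
Sorted largest to smallest: 127, 118 bp.

127, 118 bp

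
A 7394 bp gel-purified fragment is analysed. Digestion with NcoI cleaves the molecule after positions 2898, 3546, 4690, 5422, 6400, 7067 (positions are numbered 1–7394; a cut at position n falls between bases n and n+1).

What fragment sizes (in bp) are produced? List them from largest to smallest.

2898, 1144, 978, 732, 667, 648, 327 bp

Linear molecule, 6 cuts → 7 fragments:
  2898 − 0 = 2898 bp
  3546 − 2898 = 648 bp
  4690 − 3546 = 1144 bp
  5422 − 4690 = 732 bp
  6400 − 5422 = 978 bp
  7067 − 6400 = 667 bp
  7394 − 7067 = 327 bp
Sorted largest to smallest: 2898, 1144, 978, 732, 667, 648, 327 bp.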